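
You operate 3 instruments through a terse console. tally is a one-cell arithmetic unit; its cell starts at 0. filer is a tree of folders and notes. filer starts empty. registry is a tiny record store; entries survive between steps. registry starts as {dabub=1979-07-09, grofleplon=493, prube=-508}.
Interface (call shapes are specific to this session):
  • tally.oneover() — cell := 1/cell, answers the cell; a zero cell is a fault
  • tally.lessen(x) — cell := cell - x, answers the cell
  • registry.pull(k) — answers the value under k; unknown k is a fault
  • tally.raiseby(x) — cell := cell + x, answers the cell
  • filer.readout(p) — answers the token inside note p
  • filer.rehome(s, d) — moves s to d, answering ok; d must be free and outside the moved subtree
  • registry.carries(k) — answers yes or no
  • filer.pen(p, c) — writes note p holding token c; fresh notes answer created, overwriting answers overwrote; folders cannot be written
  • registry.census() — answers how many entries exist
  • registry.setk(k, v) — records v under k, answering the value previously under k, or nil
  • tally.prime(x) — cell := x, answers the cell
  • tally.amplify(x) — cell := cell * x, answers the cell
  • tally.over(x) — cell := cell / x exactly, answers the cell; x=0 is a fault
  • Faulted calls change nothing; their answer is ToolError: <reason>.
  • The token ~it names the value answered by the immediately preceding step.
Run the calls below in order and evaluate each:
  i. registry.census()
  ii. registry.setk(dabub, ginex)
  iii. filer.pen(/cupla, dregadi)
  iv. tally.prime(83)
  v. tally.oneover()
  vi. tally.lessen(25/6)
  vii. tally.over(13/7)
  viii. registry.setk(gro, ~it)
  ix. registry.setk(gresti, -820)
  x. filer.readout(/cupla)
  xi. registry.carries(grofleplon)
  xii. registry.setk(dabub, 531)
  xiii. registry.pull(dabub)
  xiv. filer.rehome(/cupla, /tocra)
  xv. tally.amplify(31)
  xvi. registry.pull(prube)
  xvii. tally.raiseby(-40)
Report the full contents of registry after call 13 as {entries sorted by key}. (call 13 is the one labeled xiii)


Answer: {dabub=531, gresti=-820, gro=-14483/6474, grofleplon=493, prube=-508}

Derivation:
Using registry.census(), which returns 3.
I invoke registry.setk(k='dabub', v='ginex'), → 1979-07-09.
I run filer.pen(p='/cupla', c='dregadi'), yielding created.
I invoke tally.prime(x='83'), yielding 83.
I invoke tally.oneover(), yielding 1/83.
Invoking tally.lessen(x='25/6'), and get -2069/498.
Next I call tally.over(x='13/7'), which returns -14483/6474.
I call registry.setk(k='gro', v='~it'), → nil.
Calling registry.setk(k='gresti', v='-820'), and see nil.
I call filer.readout(p='/cupla'), and see dregadi.
Then registry.carries(k='grofleplon'), giving yes.
I use registry.setk(k='dabub', v='531'), and observe ginex.
I use registry.pull(k='dabub'), and see 531.
Invoking filer.rehome(s='/cupla', d='/tocra'), giving ok.
Then tally.amplify(x='31'), and observe -448973/6474.
Invoking registry.pull(k='prube'), which returns -508.
I run tally.raiseby(x='-40'), yielding -707933/6474.


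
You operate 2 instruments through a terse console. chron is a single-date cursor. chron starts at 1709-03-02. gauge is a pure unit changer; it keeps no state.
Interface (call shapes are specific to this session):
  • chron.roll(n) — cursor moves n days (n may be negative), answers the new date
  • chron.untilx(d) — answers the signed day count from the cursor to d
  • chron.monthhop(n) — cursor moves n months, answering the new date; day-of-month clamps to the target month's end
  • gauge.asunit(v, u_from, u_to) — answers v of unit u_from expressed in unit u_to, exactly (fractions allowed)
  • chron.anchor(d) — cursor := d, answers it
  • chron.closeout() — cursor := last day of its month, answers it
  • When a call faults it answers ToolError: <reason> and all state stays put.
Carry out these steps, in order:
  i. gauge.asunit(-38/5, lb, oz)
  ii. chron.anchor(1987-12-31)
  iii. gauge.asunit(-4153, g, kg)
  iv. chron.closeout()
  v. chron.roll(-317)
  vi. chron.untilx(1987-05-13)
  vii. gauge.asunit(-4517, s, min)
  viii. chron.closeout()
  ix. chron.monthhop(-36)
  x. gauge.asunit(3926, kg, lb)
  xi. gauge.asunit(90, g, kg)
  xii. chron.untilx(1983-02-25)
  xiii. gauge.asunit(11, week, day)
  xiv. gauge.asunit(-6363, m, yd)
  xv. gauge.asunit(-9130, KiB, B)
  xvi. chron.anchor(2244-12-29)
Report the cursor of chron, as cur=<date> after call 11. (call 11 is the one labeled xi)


Answer: cur=1984-02-28

Derivation:
[in] asunit v→-38/5 u_from→lb u_to→oz
  -608/5
[in] anchor d→1987-12-31
  1987-12-31
[in] asunit v→-4153 u_from→g u_to→kg
  -4153/1000
[in] closeout
  1987-12-31
[in] roll n→-317
  1987-02-17
[in] untilx d→1987-05-13
  85
[in] asunit v→-4517 u_from→s u_to→min
  -4517/60
[in] closeout
  1987-02-28
[in] monthhop n→-36
  1984-02-28
[in] asunit v→3926 u_from→kg u_to→lb
  392600000000/45359237
[in] asunit v→90 u_from→g u_to→kg
  9/100
[in] untilx d→1983-02-25
  -368
[in] asunit v→11 u_from→week u_to→day
  77
[in] asunit v→-6363 u_from→m u_to→yd
  -883750/127
[in] asunit v→-9130 u_from→KiB u_to→B
  -9349120
[in] anchor d→2244-12-29
  2244-12-29


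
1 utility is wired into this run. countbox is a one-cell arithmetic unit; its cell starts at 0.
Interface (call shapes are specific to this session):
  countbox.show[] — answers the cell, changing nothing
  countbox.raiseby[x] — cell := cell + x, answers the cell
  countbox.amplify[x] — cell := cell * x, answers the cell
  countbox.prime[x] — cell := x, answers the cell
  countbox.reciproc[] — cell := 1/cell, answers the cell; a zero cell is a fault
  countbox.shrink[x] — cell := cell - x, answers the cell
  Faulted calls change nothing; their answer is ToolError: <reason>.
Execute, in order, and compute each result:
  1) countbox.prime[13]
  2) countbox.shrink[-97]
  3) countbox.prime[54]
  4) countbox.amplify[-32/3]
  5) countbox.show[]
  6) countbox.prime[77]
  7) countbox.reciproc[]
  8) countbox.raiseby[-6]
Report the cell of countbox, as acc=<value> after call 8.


Answer: acc=-461/77

Derivation:
Step: countbox.prime[x='13']
Result: 13
Step: countbox.shrink[x='-97']
Result: 110
Step: countbox.prime[x='54']
Result: 54
Step: countbox.amplify[x='-32/3']
Result: -576
Step: countbox.show[]
Result: -576
Step: countbox.prime[x='77']
Result: 77
Step: countbox.reciproc[]
Result: 1/77
Step: countbox.raiseby[x='-6']
Result: -461/77


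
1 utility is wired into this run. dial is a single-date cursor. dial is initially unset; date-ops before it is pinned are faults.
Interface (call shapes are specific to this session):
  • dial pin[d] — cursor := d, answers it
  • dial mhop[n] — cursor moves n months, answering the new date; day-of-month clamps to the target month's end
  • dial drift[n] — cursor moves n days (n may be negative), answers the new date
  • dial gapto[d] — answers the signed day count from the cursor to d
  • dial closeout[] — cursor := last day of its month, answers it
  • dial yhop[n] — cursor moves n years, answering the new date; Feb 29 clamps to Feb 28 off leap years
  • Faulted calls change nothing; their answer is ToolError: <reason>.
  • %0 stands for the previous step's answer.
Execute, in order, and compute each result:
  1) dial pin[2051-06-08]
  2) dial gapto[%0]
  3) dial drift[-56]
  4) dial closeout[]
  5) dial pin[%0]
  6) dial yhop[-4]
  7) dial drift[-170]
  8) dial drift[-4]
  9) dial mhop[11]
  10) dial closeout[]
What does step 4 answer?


·→ dial pin(d→2051-06-08)
·← 2051-06-08
·→ dial gapto(d→%0)
·← 0
·→ dial drift(n→-56)
·← 2051-04-13
·→ dial closeout()
·← 2051-04-30
·→ dial pin(d→%0)
·← 2051-04-30
·→ dial yhop(n→-4)
·← 2047-04-30
·→ dial drift(n→-170)
·← 2046-11-11
·→ dial drift(n→-4)
·← 2046-11-07
·→ dial mhop(n→11)
·← 2047-10-07
·→ dial closeout()
·← 2047-10-31

Answer: 2051-04-30


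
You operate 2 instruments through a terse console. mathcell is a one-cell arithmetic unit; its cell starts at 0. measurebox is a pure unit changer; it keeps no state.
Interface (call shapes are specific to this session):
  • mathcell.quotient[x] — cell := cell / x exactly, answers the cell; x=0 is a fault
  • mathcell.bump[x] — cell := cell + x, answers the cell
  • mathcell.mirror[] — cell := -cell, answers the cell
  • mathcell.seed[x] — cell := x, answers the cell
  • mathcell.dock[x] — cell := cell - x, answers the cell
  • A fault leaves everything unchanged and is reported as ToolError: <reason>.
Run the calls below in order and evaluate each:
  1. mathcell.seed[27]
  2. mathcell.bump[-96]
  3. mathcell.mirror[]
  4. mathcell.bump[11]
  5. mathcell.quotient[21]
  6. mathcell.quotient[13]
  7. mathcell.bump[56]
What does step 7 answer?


Answer: 15368/273

Derivation:
I call mathcell.seed passing x=27, and get 27.
I try mathcell.bump passing x=-96, → -69.
Calling mathcell.mirror(), → 69.
Calling mathcell.bump passing x=11, and see 80.
I invoke mathcell.quotient passing x=21, and get 80/21.
Then mathcell.quotient passing x=13, and observe 80/273.
I use mathcell.bump passing x=56, yielding 15368/273.


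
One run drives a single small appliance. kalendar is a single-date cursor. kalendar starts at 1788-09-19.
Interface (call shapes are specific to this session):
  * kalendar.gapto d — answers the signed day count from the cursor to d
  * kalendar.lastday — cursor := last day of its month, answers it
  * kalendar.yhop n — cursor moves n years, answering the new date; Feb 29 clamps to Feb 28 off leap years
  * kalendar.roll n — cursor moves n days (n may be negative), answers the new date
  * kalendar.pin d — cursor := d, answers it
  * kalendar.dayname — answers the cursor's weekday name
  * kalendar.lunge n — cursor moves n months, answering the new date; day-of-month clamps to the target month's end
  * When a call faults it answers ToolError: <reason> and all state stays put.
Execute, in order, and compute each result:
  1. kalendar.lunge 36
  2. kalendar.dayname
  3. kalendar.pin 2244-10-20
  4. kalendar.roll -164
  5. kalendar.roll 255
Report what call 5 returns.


I invoke kalendar.lunge on n: 36, — result: 1791-09-19.
Now I run kalendar.dayname, — result: Monday.
I run kalendar.pin on d: 2244-10-20, → 2244-10-20.
Calling kalendar.roll on n: -164: 2244-05-09.
Then kalendar.roll on n: 255, → 2245-01-19.

Answer: 2245-01-19


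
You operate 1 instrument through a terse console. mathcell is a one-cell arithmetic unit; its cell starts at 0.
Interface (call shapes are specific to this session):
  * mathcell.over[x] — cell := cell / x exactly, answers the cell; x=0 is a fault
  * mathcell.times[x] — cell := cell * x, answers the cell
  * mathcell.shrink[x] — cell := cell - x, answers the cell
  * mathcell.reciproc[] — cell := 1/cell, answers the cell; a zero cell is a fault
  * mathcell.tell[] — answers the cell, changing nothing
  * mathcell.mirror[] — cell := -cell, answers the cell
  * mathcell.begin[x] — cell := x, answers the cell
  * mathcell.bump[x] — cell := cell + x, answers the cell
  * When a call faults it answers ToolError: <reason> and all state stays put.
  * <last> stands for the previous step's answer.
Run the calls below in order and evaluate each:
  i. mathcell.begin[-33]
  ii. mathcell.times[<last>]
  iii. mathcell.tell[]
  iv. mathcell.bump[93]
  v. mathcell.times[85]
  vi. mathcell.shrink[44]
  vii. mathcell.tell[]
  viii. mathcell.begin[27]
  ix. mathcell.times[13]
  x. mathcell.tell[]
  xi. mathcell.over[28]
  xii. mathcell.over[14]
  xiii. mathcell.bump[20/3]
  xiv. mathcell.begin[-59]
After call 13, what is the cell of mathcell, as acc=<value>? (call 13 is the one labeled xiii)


>> mathcell.begin(x=-33)
<< -33
>> mathcell.times(x=<last>)
<< 1089
>> mathcell.tell()
<< 1089
>> mathcell.bump(x=93)
<< 1182
>> mathcell.times(x=85)
<< 100470
>> mathcell.shrink(x=44)
<< 100426
>> mathcell.tell()
<< 100426
>> mathcell.begin(x=27)
<< 27
>> mathcell.times(x=13)
<< 351
>> mathcell.tell()
<< 351
>> mathcell.over(x=28)
<< 351/28
>> mathcell.over(x=14)
<< 351/392
>> mathcell.bump(x=20/3)
<< 8893/1176
>> mathcell.begin(x=-59)
<< -59

Answer: acc=8893/1176


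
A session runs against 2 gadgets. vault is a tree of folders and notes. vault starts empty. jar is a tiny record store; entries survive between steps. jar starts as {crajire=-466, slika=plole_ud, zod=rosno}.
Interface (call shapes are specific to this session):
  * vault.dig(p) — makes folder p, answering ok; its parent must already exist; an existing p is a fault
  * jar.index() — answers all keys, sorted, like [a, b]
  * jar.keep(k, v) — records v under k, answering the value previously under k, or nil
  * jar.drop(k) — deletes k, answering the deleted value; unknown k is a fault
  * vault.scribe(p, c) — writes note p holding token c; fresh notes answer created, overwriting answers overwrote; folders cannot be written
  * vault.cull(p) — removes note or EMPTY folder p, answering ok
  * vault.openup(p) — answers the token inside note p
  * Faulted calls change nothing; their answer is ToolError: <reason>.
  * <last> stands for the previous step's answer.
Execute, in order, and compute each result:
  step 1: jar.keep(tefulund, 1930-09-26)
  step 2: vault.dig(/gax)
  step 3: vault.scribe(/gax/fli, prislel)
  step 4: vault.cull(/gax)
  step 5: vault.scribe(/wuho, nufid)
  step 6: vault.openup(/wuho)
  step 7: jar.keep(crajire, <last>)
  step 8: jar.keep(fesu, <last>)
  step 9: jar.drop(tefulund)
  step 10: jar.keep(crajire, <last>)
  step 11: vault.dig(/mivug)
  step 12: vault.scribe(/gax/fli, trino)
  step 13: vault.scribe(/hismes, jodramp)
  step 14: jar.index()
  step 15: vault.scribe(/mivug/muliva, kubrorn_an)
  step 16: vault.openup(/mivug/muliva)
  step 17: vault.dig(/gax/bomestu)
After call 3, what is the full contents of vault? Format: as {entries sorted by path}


Answer: {gax/, gax/fli=prislel}

Derivation:
> jar.keep k=tefulund v=1930-09-26
  nil
> vault.dig p=/gax
  ok
> vault.scribe p=/gax/fli c=prislel
  created
> vault.cull p=/gax
  ToolError: not empty
> vault.scribe p=/wuho c=nufid
  created
> vault.openup p=/wuho
  nufid
> jar.keep k=crajire v=<last>
  -466
> jar.keep k=fesu v=<last>
  nil
> jar.drop k=tefulund
  1930-09-26
> jar.keep k=crajire v=<last>
  nufid
> vault.dig p=/mivug
  ok
> vault.scribe p=/gax/fli c=trino
  overwrote
> vault.scribe p=/hismes c=jodramp
  created
> jar.index
  [crajire, fesu, slika, zod]
> vault.scribe p=/mivug/muliva c=kubrorn_an
  created
> vault.openup p=/mivug/muliva
  kubrorn_an
> vault.dig p=/gax/bomestu
  ok


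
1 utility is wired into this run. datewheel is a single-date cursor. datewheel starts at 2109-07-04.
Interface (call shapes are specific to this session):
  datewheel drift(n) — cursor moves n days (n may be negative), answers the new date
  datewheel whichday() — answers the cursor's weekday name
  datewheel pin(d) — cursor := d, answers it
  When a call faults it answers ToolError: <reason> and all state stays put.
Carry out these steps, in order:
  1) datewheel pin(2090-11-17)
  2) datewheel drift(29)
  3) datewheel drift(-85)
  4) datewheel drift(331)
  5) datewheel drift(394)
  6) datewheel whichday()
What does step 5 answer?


Answer: 2092-09-16

Derivation:
// datewheel pin(d→2090-11-17) == 2090-11-17
// datewheel drift(n→29) == 2090-12-16
// datewheel drift(n→-85) == 2090-09-22
// datewheel drift(n→331) == 2091-08-19
// datewheel drift(n→394) == 2092-09-16
// datewheel whichday() == Tuesday


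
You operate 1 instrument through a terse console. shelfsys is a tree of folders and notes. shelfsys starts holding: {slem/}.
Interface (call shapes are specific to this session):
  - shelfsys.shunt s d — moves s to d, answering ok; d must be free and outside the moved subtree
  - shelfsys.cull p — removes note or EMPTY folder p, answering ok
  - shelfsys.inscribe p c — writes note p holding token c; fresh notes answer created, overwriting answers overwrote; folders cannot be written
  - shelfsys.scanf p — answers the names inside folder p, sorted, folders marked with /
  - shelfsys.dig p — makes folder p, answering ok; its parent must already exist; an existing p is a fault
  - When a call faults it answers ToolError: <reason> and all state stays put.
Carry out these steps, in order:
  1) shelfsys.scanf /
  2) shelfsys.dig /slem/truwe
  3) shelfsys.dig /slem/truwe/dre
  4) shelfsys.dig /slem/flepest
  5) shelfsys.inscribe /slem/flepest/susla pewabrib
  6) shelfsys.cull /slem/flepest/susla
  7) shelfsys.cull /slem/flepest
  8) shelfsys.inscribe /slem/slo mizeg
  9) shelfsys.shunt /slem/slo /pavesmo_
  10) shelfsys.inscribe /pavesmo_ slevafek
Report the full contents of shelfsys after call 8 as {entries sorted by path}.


Answer: {slem/, slem/slo=mizeg, slem/truwe/, slem/truwe/dre/}

Derivation:
$ shelfsys.scanf p='/'
:: [slem/]
$ shelfsys.dig p='/slem/truwe'
:: ok
$ shelfsys.dig p='/slem/truwe/dre'
:: ok
$ shelfsys.dig p='/slem/flepest'
:: ok
$ shelfsys.inscribe p='/slem/flepest/susla' c='pewabrib'
:: created
$ shelfsys.cull p='/slem/flepest/susla'
:: ok
$ shelfsys.cull p='/slem/flepest'
:: ok
$ shelfsys.inscribe p='/slem/slo' c='mizeg'
:: created
$ shelfsys.shunt s='/slem/slo' d='/pavesmo_'
:: ok
$ shelfsys.inscribe p='/pavesmo_' c='slevafek'
:: overwrote


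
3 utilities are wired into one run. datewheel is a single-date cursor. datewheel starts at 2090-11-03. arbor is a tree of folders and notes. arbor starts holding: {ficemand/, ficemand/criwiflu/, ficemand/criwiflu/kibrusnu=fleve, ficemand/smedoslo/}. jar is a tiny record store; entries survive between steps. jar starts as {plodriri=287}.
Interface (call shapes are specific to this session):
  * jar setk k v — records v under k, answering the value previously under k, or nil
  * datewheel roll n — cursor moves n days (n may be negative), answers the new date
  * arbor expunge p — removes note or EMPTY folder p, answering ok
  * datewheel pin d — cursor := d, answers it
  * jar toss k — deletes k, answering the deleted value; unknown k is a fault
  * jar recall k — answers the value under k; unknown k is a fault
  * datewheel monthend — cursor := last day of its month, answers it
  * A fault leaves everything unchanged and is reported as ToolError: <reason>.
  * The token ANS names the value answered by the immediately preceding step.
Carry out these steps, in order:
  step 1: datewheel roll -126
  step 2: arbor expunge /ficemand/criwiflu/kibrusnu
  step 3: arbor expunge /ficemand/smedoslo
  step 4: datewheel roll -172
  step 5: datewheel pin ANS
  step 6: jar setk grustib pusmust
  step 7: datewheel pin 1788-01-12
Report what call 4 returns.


Answer: 2090-01-09

Derivation:
-> datewheel roll(n→-126)
<- 2090-06-30
-> arbor expunge(p→/ficemand/criwiflu/kibrusnu)
<- ok
-> arbor expunge(p→/ficemand/smedoslo)
<- ok
-> datewheel roll(n→-172)
<- 2090-01-09
-> datewheel pin(d→ANS)
<- 2090-01-09
-> jar setk(k→grustib, v→pusmust)
<- nil
-> datewheel pin(d→1788-01-12)
<- 1788-01-12


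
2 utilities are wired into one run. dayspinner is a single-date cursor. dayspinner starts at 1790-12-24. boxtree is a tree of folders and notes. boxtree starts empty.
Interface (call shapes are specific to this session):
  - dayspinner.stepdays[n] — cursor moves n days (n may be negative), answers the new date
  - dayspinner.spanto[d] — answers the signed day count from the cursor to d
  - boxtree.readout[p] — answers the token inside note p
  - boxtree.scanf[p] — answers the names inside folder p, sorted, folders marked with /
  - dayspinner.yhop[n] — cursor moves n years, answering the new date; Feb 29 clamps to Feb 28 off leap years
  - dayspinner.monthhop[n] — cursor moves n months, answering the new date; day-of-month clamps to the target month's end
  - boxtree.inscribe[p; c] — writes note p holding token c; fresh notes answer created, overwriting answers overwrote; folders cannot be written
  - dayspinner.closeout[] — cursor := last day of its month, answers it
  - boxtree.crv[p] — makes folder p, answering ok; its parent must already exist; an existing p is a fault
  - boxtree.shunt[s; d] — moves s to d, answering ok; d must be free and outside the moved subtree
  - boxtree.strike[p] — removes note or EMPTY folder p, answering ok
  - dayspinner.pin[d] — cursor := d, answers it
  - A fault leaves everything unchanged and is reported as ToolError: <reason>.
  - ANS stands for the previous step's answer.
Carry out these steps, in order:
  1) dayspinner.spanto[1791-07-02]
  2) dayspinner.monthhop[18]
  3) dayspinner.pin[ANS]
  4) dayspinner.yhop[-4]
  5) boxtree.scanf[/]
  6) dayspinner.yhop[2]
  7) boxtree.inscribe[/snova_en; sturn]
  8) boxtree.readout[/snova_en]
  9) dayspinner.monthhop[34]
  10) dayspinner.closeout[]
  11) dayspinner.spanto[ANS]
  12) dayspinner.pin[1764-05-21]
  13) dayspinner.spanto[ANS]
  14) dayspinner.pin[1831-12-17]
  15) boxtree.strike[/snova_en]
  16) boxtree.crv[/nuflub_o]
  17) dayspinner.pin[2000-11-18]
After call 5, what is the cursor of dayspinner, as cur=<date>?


·→ dayspinner.spanto(d=1791-07-02)
·← 190
·→ dayspinner.monthhop(n=18)
·← 1792-06-24
·→ dayspinner.pin(d=ANS)
·← 1792-06-24
·→ dayspinner.yhop(n=-4)
·← 1788-06-24
·→ boxtree.scanf(p=/)
·← []
·→ dayspinner.yhop(n=2)
·← 1790-06-24
·→ boxtree.inscribe(p=/snova_en, c=sturn)
·← created
·→ boxtree.readout(p=/snova_en)
·← sturn
·→ dayspinner.monthhop(n=34)
·← 1793-04-24
·→ dayspinner.closeout()
·← 1793-04-30
·→ dayspinner.spanto(d=ANS)
·← 0
·→ dayspinner.pin(d=1764-05-21)
·← 1764-05-21
·→ dayspinner.spanto(d=ANS)
·← 0
·→ dayspinner.pin(d=1831-12-17)
·← 1831-12-17
·→ boxtree.strike(p=/snova_en)
·← ok
·→ boxtree.crv(p=/nuflub_o)
·← ok
·→ dayspinner.pin(d=2000-11-18)
·← 2000-11-18

Answer: cur=1788-06-24


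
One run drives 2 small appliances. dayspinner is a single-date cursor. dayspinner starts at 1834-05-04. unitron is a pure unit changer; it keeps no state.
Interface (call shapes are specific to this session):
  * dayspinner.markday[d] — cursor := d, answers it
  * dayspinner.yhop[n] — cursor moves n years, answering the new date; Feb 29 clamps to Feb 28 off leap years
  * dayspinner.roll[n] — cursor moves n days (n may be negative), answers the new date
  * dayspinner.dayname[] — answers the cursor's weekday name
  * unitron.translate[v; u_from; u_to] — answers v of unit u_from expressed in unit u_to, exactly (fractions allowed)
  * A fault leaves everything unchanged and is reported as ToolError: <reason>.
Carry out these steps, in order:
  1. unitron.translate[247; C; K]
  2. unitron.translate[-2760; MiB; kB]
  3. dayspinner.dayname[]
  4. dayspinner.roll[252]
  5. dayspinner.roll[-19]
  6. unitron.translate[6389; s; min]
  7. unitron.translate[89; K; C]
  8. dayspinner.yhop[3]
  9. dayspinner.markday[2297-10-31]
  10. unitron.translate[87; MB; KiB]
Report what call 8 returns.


CALL unitron.translate[v='247'; u_from='C'; u_to='K']
RET  10403/20
CALL unitron.translate[v='-2760'; u_from='MiB'; u_to='kB']
RET  -72351744/25
CALL dayspinner.dayname[]
RET  Sunday
CALL dayspinner.roll[n='252']
RET  1835-01-11
CALL dayspinner.roll[n='-19']
RET  1834-12-23
CALL unitron.translate[v='6389'; u_from='s'; u_to='min']
RET  6389/60
CALL unitron.translate[v='89'; u_from='K'; u_to='C']
RET  -3683/20
CALL dayspinner.yhop[n='3']
RET  1837-12-23
CALL dayspinner.markday[d='2297-10-31']
RET  2297-10-31
CALL unitron.translate[v='87'; u_from='MB'; u_to='KiB']
RET  1359375/16

Answer: 1837-12-23


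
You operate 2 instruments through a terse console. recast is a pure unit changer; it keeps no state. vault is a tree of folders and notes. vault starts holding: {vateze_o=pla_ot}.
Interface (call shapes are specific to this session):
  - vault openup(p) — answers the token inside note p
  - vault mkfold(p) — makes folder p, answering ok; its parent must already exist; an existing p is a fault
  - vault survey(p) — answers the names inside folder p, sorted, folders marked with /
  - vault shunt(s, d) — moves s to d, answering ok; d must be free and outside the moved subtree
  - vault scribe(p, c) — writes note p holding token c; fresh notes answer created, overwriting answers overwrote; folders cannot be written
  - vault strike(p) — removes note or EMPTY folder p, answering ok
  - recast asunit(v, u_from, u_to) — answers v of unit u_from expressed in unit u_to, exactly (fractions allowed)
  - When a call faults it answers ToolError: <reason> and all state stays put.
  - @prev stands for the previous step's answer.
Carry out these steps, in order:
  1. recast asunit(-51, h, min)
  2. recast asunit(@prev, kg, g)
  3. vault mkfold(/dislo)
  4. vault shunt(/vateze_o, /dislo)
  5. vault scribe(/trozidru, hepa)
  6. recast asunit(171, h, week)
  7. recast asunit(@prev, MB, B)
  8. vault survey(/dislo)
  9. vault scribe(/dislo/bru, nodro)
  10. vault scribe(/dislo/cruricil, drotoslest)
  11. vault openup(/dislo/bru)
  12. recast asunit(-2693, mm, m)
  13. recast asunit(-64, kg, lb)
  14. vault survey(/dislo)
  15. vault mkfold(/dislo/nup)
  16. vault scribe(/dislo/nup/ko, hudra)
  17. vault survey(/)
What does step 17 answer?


Answer: [dislo/, trozidru, vateze_o]

Derivation:
→ recast asunit(v=-51, u_from=h, u_to=min)
← -3060
→ recast asunit(v=@prev, u_from=kg, u_to=g)
← -3060000
→ vault mkfold(p=/dislo)
← ok
→ vault shunt(s=/vateze_o, d=/dislo)
← ToolError: exists
→ vault scribe(p=/trozidru, c=hepa)
← created
→ recast asunit(v=171, u_from=h, u_to=week)
← 57/56
→ recast asunit(v=@prev, u_from=MB, u_to=B)
← 7125000/7
→ vault survey(p=/dislo)
← []
→ vault scribe(p=/dislo/bru, c=nodro)
← created
→ vault scribe(p=/dislo/cruricil, c=drotoslest)
← created
→ vault openup(p=/dislo/bru)
← nodro
→ recast asunit(v=-2693, u_from=mm, u_to=m)
← -2693/1000
→ recast asunit(v=-64, u_from=kg, u_to=lb)
← -6400000000/45359237
→ vault survey(p=/dislo)
← [bru, cruricil]
→ vault mkfold(p=/dislo/nup)
← ok
→ vault scribe(p=/dislo/nup/ko, c=hudra)
← created
→ vault survey(p=/)
← [dislo/, trozidru, vateze_o]


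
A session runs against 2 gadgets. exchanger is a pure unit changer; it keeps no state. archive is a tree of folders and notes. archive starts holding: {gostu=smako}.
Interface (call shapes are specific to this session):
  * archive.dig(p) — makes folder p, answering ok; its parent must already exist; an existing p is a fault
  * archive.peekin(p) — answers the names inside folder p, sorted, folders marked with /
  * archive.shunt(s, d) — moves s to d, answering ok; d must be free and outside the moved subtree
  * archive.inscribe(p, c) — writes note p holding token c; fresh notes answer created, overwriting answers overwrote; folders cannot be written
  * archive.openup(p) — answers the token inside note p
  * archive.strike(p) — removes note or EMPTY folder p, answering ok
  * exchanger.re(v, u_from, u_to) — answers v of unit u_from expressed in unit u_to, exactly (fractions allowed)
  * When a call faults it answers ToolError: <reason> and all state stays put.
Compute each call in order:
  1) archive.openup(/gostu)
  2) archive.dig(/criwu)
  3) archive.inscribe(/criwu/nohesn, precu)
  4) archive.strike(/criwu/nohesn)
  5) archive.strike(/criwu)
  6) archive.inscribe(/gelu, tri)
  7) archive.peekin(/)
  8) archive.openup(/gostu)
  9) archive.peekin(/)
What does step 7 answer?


Answer: [gelu, gostu]

Derivation:
>>> archive.openup p→/gostu
:: smako
>>> archive.dig p→/criwu
:: ok
>>> archive.inscribe p→/criwu/nohesn c→precu
:: created
>>> archive.strike p→/criwu/nohesn
:: ok
>>> archive.strike p→/criwu
:: ok
>>> archive.inscribe p→/gelu c→tri
:: created
>>> archive.peekin p→/
:: [gelu, gostu]
>>> archive.openup p→/gostu
:: smako
>>> archive.peekin p→/
:: [gelu, gostu]


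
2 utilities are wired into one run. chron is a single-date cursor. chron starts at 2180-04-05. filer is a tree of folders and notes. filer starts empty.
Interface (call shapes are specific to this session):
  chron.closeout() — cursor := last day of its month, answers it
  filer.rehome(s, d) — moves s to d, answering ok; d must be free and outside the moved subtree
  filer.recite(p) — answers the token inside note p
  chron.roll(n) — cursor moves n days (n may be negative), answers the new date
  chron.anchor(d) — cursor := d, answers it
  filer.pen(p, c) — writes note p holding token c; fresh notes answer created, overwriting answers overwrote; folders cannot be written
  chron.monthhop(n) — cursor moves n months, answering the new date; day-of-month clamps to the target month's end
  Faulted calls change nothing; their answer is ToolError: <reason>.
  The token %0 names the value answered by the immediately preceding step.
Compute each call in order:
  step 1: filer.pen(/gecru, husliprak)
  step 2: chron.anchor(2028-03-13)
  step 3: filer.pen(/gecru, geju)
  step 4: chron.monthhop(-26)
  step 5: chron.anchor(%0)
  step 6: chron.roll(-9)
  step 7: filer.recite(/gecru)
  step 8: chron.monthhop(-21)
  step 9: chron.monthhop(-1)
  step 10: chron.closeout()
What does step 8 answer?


Answer: 2024-04-04

Derivation:
I use pen using p→/gecru, c→husliprak, yielding created.
Using anchor using d→2028-03-13, → 2028-03-13.
I invoke pen using p→/gecru, c→geju, and observe overwrote.
Now I run monthhop using n→-26, and observe 2026-01-13.
I run anchor using d→%0, — result: 2026-01-13.
Calling roll using n→-9: 2026-01-04.
Using recite using p→/gecru, which returns geju.
Then monthhop using n→-21, — result: 2024-04-04.
Next I call monthhop using n→-1, and see 2024-03-04.
I try closeout, which returns 2024-03-31.


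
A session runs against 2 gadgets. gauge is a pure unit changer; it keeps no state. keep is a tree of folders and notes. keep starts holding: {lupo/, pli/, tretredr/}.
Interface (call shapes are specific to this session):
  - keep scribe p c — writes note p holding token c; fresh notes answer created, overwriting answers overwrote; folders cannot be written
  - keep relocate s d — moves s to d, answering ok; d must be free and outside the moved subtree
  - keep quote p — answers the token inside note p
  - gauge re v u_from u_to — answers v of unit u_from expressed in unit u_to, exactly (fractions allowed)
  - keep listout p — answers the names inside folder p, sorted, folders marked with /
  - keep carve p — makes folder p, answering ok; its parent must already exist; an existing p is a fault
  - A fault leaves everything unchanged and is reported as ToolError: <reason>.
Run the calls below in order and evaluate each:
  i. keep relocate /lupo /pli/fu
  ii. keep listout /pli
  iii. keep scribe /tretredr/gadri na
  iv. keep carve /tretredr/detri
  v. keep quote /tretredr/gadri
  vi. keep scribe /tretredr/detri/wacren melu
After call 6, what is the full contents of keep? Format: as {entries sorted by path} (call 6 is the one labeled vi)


Next I call keep relocate(s=/lupo, d=/pli/fu), which returns ok.
Next I call keep listout(p=/pli), yielding [fu/].
I try keep scribe(p=/tretredr/gadri, c=na), and see created.
Now I run keep carve(p=/tretredr/detri), — result: ok.
I invoke keep quote(p=/tretredr/gadri), and observe na.
I call keep scribe(p=/tretredr/detri/wacren, c=melu), and see created.

Answer: {pli/, pli/fu/, tretredr/, tretredr/detri/, tretredr/detri/wacren=melu, tretredr/gadri=na}


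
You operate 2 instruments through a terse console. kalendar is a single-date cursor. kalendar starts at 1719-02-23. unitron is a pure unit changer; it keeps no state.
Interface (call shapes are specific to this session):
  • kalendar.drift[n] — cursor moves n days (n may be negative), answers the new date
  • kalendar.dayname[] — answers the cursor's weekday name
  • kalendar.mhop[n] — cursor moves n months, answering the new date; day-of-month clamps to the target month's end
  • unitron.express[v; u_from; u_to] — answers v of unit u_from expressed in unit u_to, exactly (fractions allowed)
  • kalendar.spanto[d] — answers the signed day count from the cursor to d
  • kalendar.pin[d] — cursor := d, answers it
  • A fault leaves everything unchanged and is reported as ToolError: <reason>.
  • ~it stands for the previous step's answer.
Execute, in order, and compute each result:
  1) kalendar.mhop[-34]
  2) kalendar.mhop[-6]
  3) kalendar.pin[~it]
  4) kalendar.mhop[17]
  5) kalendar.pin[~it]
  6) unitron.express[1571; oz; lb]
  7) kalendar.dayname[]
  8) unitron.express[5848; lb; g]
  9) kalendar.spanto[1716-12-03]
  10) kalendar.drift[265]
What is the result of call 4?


Answer: 1717-03-23

Derivation:
CALL mhop[n→-34]
RET  1716-04-23
CALL mhop[n→-6]
RET  1715-10-23
CALL pin[d→~it]
RET  1715-10-23
CALL mhop[n→17]
RET  1717-03-23
CALL pin[d→~it]
RET  1717-03-23
CALL express[v→1571; u_from→oz; u_to→lb]
RET  1571/16
CALL dayname[]
RET  Tuesday
CALL express[v→5848; u_from→lb; u_to→g]
RET  33157602247/12500
CALL spanto[d→1716-12-03]
RET  -110
CALL drift[n→265]
RET  1717-12-13


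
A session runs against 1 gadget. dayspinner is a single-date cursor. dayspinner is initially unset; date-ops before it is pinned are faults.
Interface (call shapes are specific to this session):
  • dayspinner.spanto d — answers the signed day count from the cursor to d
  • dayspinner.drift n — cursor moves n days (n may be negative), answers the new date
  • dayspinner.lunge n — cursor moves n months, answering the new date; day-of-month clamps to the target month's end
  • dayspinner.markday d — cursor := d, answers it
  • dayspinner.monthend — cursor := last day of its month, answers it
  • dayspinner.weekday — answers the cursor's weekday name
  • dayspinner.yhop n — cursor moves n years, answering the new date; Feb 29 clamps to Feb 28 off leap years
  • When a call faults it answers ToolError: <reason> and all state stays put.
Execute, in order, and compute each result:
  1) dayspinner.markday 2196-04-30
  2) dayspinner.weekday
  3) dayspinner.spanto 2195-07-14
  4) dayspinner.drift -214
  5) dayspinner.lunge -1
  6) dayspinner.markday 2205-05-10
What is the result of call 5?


~$ dayspinner.markday 2196-04-30
  2196-04-30
~$ dayspinner.weekday
  Saturday
~$ dayspinner.spanto 2195-07-14
  -291
~$ dayspinner.drift -214
  2195-09-29
~$ dayspinner.lunge -1
  2195-08-29
~$ dayspinner.markday 2205-05-10
  2205-05-10

Answer: 2195-08-29


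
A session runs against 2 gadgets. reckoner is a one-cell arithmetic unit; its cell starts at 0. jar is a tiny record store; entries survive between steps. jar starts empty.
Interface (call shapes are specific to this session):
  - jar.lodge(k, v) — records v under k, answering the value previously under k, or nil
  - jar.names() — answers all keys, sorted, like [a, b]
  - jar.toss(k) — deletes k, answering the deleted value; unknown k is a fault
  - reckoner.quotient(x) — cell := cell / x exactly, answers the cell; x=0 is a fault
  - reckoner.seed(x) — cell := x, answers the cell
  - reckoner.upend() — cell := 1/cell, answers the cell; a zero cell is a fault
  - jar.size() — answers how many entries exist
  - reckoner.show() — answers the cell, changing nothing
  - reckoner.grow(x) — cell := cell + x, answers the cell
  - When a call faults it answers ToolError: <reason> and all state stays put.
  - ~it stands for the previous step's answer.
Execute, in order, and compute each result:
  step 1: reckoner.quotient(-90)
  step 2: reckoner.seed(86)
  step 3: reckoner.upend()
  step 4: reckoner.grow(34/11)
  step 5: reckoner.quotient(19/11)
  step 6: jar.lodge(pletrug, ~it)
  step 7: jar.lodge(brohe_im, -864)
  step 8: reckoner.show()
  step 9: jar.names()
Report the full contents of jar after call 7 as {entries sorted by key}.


Answer: {brohe_im=-864, pletrug=2935/1634}

Derivation:
I use reckoner.quotient with x=-90, giving 0.
I try reckoner.seed with x=86, and get 86.
I use reckoner.upend(), → 1/86.
I invoke reckoner.grow with x=34/11, which returns 2935/946.
I try reckoner.quotient with x=19/11, and see 2935/1634.
I try jar.lodge with k=pletrug, v=~it, yielding nil.
I call jar.lodge with k=brohe_im, v=-864, giving nil.
Invoking reckoner.show, and see 2935/1634.
Next I call jar.names(), and get [brohe_im, pletrug].


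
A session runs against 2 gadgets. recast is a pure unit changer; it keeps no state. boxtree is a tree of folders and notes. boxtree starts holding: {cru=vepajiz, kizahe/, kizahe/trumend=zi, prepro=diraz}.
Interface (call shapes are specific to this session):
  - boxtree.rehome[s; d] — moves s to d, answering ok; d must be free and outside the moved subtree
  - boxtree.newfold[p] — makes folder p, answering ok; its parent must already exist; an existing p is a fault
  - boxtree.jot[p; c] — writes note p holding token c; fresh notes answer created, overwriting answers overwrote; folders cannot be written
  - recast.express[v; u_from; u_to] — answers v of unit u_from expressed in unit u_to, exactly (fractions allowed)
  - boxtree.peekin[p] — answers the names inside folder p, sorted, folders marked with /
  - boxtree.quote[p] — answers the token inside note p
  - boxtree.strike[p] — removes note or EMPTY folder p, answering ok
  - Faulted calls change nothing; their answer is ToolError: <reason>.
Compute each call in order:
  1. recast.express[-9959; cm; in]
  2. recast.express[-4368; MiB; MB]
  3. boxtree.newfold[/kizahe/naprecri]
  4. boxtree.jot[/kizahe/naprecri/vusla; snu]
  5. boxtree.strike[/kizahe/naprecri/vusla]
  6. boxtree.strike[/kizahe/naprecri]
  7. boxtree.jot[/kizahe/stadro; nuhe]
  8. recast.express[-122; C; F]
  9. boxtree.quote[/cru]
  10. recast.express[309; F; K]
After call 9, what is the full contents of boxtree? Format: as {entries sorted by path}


Answer: {cru=vepajiz, kizahe/, kizahe/stadro=nuhe, kizahe/trumend=zi, prepro=diraz}

Derivation:
Then recast.express passing v: -9959, u_from: cm, u_to: in, yielding -497950/127.
Calling recast.express passing v: -4368, u_from: MiB, u_to: MB, giving -71565312/15625.
Invoking boxtree.newfold passing p: /kizahe/naprecri, and observe ok.
I try boxtree.jot passing p: /kizahe/naprecri/vusla, c: snu: created.
Calling boxtree.strike passing p: /kizahe/naprecri/vusla, and observe ok.
I invoke boxtree.strike passing p: /kizahe/naprecri, — result: ok.
I call boxtree.jot passing p: /kizahe/stadro, c: nuhe, and see created.
Next I call recast.express passing v: -122, u_from: C, u_to: F: -938/5.
Calling boxtree.quote passing p: /cru: vepajiz.
I use recast.express passing v: 309, u_from: F, u_to: K, yielding 76867/180.


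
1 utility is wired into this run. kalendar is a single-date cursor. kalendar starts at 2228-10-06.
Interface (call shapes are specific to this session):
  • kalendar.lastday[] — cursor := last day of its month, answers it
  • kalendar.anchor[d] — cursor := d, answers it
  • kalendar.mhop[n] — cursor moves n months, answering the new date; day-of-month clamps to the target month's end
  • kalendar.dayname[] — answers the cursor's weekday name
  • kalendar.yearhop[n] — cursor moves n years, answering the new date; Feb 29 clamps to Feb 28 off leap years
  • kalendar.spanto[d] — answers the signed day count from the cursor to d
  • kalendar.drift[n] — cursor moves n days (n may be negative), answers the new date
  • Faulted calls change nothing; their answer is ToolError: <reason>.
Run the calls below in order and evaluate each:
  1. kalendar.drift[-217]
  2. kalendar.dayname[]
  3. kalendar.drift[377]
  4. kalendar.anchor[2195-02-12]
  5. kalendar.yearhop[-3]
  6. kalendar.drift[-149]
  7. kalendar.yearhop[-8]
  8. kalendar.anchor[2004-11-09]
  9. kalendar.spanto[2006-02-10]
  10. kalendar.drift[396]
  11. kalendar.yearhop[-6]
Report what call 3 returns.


% kalendar.drift n: -217
= 2228-03-03
% kalendar.dayname
= Monday
% kalendar.drift n: 377
= 2229-03-15
% kalendar.anchor d: 2195-02-12
= 2195-02-12
% kalendar.yearhop n: -3
= 2192-02-12
% kalendar.drift n: -149
= 2191-09-16
% kalendar.yearhop n: -8
= 2183-09-16
% kalendar.anchor d: 2004-11-09
= 2004-11-09
% kalendar.spanto d: 2006-02-10
= 458
% kalendar.drift n: 396
= 2005-12-10
% kalendar.yearhop n: -6
= 1999-12-10

Answer: 2229-03-15
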